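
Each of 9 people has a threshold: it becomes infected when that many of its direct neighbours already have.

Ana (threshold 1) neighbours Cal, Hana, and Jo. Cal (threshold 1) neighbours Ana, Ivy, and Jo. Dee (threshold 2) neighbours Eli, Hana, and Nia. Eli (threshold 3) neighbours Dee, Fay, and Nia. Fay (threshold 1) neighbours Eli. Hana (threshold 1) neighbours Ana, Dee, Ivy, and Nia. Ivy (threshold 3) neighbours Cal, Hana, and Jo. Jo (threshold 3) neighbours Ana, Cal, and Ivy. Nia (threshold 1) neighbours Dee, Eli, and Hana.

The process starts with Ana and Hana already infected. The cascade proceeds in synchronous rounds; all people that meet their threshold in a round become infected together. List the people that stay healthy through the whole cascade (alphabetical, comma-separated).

Eli, Fay, Ivy, Jo

Round 1 — Ana, Hana become infected (initial).
Round 2 — checking thresholds:
  Cal: 1 of 3 neighbours ≥ 1, becomes infected.
  Dee: 1 of 3 neighbours < 2, holds.
  Ivy: 1 of 3 neighbours < 3, holds.
  Jo: 1 of 3 neighbours < 3, holds.
  Nia: 1 of 3 neighbours ≥ 1, becomes infected.
Round 3 — checking thresholds:
  Dee: 2 of 3 neighbours ≥ 2, becomes infected.
  Eli: 1 of 3 neighbours < 3, holds.
  Ivy: 2 of 3 neighbours < 3, holds.
  Jo: 2 of 3 neighbours < 3, holds.
Round 4 — no new infections; cascade stops.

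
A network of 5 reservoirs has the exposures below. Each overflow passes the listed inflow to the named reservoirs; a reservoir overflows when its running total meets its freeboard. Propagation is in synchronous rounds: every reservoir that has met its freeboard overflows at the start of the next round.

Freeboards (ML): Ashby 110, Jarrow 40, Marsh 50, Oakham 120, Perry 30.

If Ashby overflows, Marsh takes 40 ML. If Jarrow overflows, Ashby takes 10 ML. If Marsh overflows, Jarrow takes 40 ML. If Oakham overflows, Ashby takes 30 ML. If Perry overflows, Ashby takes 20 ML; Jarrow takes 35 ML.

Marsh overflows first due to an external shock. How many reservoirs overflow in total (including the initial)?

2

Round 1 — Marsh overflows (initial).
  Jarrow: +40 → 40 ≥ 40
Round 2 — Jarrow overflows.
  Ashby: +10 → 10 < 110
No further overflows.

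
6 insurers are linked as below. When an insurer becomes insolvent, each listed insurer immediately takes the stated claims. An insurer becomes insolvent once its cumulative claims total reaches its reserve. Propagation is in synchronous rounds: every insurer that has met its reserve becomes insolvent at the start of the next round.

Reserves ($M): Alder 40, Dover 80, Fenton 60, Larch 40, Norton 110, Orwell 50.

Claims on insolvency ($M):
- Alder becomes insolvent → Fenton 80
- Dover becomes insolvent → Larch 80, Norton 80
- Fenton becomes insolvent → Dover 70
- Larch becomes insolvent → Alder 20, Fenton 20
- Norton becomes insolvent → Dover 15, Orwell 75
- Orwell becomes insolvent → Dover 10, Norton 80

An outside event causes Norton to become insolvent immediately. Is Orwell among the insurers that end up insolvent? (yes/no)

Round 1 — Norton becomes insolvent (initial).
  Dover: +15 → 15 < 80
  Orwell: +75 → 75 ≥ 50
Round 2 — Orwell becomes insolvent.
  Dover: +10 → 25 < 80
No further insolvencies.

yes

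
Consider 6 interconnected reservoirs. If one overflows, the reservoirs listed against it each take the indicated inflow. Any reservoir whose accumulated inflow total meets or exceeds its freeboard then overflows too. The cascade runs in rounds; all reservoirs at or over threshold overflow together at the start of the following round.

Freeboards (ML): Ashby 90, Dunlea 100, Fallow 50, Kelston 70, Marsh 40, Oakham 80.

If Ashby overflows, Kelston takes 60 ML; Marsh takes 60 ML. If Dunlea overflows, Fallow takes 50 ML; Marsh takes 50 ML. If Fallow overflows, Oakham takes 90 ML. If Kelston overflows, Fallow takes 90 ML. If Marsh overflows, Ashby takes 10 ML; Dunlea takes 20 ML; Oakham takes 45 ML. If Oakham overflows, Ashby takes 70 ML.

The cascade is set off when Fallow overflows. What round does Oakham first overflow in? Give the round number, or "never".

Round 1 — Fallow overflows (initial).
  Oakham: +90 → 90 ≥ 80
Round 2 — Oakham overflows.
  Ashby: +70 → 70 < 90
No further overflows.

2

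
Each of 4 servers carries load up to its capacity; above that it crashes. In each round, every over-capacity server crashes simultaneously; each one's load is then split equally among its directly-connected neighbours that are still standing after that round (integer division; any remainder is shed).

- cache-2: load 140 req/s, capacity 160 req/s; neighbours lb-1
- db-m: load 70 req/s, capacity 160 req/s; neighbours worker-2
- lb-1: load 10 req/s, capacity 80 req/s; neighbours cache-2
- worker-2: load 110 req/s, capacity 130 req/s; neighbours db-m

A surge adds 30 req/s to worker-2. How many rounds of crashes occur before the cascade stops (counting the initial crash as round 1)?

Round 1 — worker-2 at 140 > 130. worker-2 crashes.
  worker-2 sheds 140 req/s to db-m: 140 each.
    db-m: 70+140 = 210 > 160
Round 2 — db-m crashes.
  db-m sheds 210 req/s: no online neighbours, lost.
No further crashes.

2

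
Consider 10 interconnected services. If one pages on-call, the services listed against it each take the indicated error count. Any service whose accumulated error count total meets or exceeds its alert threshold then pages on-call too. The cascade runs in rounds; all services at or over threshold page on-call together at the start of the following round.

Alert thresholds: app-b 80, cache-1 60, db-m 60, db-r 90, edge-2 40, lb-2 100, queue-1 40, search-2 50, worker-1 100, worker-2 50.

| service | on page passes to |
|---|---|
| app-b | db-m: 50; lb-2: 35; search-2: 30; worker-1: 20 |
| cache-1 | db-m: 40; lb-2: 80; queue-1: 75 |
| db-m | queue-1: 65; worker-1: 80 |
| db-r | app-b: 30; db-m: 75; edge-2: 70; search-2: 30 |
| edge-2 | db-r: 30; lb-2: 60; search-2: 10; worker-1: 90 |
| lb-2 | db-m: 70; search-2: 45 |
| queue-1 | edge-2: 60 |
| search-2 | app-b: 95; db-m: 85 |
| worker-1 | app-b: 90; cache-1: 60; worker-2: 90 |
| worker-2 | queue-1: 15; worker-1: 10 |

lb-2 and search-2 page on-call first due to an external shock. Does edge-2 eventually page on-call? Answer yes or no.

yes

Round 1 — lb-2, search-2 page on-call (initial).
  app-b: +95 → 95 ≥ 80
  db-m: +70+85 → 155 ≥ 60
Round 2 — app-b, db-m page on-call.
  queue-1: +65 → 65 ≥ 40
  worker-1: +20+80 → 100 ≥ 100
Round 3 — queue-1, worker-1 page on-call.
  cache-1: +60 → 60 ≥ 60
  edge-2: +60 → 60 ≥ 40
  worker-2: +90 → 90 ≥ 50
Round 4 — cache-1, edge-2, worker-2 page on-call.
  db-r: +30 → 30 < 90
No further pages.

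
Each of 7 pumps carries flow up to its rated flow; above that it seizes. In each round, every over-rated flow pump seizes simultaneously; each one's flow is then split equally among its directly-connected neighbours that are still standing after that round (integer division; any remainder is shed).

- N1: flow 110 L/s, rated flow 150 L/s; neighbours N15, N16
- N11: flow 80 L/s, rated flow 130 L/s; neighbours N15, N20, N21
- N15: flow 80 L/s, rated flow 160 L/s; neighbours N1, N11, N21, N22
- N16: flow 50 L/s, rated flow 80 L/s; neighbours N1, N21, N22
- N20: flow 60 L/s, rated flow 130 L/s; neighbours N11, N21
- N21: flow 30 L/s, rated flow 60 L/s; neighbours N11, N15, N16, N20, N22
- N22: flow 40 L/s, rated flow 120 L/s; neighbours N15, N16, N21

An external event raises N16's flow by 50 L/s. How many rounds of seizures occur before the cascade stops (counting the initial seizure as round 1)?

2

Round 1 — N16 at 100 > 80. N16 seizes.
  N16 sheds 100 L/s to N1, N21, N22: 33 each (1 lost).
    N1: 110+33 = 143 ≤ 150
    N21: 30+33 = 63 > 60
    N22: 40+33 = 73 ≤ 120
Round 2 — N21 seizes.
  N21 sheds 63 L/s to N11, N15, N20, N22: 15 each (3 lost).
    N11: 80+15 = 95 ≤ 130
    N15: 80+15 = 95 ≤ 160
    N20: 60+15 = 75 ≤ 130
    N22: 73+15 = 88 ≤ 120
No further seizures.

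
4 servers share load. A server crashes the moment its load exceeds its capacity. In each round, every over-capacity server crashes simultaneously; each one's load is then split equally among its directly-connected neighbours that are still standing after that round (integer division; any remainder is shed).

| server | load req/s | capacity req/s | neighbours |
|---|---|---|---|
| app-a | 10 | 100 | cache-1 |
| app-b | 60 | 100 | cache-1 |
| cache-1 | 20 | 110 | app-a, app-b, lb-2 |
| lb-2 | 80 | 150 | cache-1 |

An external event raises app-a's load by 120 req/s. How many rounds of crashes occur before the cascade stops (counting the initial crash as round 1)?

3

Round 1 — app-a at 130 > 100. app-a crashes.
  app-a sheds 130 req/s to cache-1: 130 each.
    cache-1: 20+130 = 150 > 110
Round 2 — cache-1 crashes.
  cache-1 sheds 150 req/s to app-b, lb-2: 75 each.
    app-b: 60+75 = 135 > 100
    lb-2: 80+75 = 155 > 150
Round 3 — app-b, lb-2 crash.
  app-b sheds 135 req/s: no online neighbours, lost.
  lb-2 sheds 155 req/s: no online neighbours, lost.
No further crashes.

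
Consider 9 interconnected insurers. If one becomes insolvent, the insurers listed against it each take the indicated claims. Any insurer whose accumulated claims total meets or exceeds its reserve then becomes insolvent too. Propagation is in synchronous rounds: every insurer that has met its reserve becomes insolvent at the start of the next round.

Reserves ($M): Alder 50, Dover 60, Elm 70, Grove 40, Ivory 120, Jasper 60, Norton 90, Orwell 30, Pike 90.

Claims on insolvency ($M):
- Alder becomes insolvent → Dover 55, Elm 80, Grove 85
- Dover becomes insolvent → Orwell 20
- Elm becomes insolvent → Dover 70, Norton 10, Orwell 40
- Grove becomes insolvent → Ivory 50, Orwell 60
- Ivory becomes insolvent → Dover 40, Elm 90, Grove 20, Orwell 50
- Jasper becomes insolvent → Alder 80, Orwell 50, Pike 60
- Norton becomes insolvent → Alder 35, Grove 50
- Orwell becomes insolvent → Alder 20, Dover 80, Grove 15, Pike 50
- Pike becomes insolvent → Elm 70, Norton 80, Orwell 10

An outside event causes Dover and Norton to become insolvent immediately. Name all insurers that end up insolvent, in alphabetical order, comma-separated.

Round 1 — Dover, Norton become insolvent (initial).
  Alder: +35 → 35 < 50
  Grove: +50 → 50 ≥ 40
  Orwell: +20 → 20 < 30
Round 2 — Grove becomes insolvent.
  Ivory: +50 → 50 < 120
  Orwell: +60 → 80 ≥ 30
Round 3 — Orwell becomes insolvent.
  Alder: +20 → 55 ≥ 50
  Pike: +50 → 50 < 90
Round 4 — Alder becomes insolvent.
  Elm: +80 → 80 ≥ 70
Round 5 — Elm becomes insolvent.
No further insolvencies.

Alder, Dover, Elm, Grove, Norton, Orwell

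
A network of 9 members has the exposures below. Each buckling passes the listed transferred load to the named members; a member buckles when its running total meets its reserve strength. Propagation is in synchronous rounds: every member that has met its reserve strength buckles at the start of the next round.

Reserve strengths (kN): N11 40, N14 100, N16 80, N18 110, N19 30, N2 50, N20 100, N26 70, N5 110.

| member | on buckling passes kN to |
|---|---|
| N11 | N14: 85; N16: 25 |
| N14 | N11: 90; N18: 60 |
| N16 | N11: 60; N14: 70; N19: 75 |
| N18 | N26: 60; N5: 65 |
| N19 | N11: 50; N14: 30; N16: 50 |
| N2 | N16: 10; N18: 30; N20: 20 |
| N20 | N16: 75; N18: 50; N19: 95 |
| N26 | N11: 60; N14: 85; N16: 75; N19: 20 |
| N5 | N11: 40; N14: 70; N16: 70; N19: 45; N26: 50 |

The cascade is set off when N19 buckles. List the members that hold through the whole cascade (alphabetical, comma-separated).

N16, N18, N2, N20, N26, N5

Round 1 — N19 buckles (initial).
  N11: +50 → 50 ≥ 40
  N14: +30 → 30 < 100
  N16: +50 → 50 < 80
Round 2 — N11 buckles.
  N14: +85 → 115 ≥ 100
  N16: +25 → 75 < 80
Round 3 — N14 buckles.
  N18: +60 → 60 < 110
No further bucklings.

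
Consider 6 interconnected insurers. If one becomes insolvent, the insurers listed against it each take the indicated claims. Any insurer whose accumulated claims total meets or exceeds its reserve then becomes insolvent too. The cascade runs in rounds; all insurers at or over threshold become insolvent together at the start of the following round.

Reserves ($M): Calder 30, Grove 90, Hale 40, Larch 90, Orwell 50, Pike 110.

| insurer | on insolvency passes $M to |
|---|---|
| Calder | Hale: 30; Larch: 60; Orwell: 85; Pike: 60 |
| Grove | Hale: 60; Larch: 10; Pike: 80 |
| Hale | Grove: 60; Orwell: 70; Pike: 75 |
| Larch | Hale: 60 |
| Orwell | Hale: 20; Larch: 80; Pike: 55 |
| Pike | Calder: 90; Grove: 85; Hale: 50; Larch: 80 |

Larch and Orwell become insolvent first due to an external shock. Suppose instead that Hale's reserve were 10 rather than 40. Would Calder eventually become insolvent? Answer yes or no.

yes

With Hale's reserve at 10:
Round 1 — Larch, Orwell become insolvent (initial).
  Hale: +60+20 → 80 ≥ 10
  Pike: +55 → 55 < 110
Round 2 — Hale becomes insolvent.
  Grove: +60 → 60 < 90
  Pike: +75 → 130 ≥ 110
Round 3 — Pike becomes insolvent.
  Calder: +90 → 90 ≥ 30
  Grove: +85 → 145 ≥ 90
Round 4 — Calder, Grove become insolvent.
No further insolvencies.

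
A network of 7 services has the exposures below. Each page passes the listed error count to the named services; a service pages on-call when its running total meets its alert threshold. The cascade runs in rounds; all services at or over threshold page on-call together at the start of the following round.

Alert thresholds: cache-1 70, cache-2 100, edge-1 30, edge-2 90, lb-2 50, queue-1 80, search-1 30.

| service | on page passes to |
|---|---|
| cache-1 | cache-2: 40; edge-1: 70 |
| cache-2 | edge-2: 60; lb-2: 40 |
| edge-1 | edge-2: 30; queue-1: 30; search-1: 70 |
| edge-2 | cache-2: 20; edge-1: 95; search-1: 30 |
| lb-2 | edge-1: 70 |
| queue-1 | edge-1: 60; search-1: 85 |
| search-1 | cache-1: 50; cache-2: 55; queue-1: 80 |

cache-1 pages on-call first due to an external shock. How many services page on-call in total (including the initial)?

Round 1 — cache-1 pages on-call (initial).
  cache-2: +40 → 40 < 100
  edge-1: +70 → 70 ≥ 30
Round 2 — edge-1 pages on-call.
  edge-2: +30 → 30 < 90
  queue-1: +30 → 30 < 80
  search-1: +70 → 70 ≥ 30
Round 3 — search-1 pages on-call.
  cache-2: +55 → 95 < 100
  queue-1: +80 → 110 ≥ 80
Round 4 — queue-1 pages on-call.
No further pages.

4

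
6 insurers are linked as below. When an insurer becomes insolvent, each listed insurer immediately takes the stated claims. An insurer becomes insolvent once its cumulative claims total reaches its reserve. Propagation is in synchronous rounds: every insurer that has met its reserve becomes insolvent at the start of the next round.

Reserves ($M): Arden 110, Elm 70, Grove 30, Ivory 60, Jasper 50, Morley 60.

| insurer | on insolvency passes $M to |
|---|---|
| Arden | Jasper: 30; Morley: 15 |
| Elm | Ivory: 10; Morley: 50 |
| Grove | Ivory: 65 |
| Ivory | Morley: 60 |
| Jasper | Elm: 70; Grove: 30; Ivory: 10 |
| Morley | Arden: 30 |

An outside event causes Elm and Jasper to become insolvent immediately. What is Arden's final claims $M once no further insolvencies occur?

Round 1 — Elm, Jasper become insolvent (initial).
  Grove: +30 → 30 ≥ 30
  Ivory: +10+10 → 20 < 60
  Morley: +50 → 50 < 60
Round 2 — Grove becomes insolvent.
  Ivory: +65 → 85 ≥ 60
Round 3 — Ivory becomes insolvent.
  Morley: +60 → 110 ≥ 60
Round 4 — Morley becomes insolvent.
  Arden: +30 → 30 < 110
No further insolvencies.

30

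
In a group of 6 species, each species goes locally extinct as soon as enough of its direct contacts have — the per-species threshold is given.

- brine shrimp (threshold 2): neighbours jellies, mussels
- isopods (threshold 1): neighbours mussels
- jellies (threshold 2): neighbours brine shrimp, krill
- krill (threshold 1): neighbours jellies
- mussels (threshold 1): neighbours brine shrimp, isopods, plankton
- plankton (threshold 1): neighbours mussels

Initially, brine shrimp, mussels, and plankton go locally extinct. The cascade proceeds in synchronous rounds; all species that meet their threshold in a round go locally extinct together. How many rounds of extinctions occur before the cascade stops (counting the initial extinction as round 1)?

Round 1 — brine shrimp, mussels, plankton go locally extinct (initial).
Round 2 — checking thresholds:
  isopods: 1 of 1 neighbours ≥ 1, goes locally extinct.
  jellies: 1 of 2 neighbours < 2, not yet.
Round 3 — no new extinctions; cascade stops.

2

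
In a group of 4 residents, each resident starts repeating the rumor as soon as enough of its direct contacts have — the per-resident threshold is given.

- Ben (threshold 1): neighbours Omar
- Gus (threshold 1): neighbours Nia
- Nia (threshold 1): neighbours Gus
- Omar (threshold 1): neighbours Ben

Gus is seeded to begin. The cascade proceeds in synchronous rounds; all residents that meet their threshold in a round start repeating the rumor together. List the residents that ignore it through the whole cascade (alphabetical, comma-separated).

Ben, Omar

Round 1 — Gus starts repeating the rumor (initial).
Round 2 — checking thresholds:
  Nia: 1 of 1 neighbours ≥ 1, starts repeating the rumor.
Round 3 — no new spreads; cascade stops.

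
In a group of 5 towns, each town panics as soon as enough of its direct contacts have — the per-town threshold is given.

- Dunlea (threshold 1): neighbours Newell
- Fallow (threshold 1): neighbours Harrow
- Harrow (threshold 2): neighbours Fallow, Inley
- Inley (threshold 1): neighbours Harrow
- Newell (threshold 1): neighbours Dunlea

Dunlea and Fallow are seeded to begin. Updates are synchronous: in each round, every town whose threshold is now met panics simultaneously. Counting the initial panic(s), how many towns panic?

3

Round 1 — Dunlea, Fallow panic (initial).
Round 2 — checking thresholds:
  Harrow: 1 of 2 neighbours < 2, not yet.
  Newell: 1 of 1 neighbours ≥ 1, panics.
Round 3 — no new panics; cascade stops.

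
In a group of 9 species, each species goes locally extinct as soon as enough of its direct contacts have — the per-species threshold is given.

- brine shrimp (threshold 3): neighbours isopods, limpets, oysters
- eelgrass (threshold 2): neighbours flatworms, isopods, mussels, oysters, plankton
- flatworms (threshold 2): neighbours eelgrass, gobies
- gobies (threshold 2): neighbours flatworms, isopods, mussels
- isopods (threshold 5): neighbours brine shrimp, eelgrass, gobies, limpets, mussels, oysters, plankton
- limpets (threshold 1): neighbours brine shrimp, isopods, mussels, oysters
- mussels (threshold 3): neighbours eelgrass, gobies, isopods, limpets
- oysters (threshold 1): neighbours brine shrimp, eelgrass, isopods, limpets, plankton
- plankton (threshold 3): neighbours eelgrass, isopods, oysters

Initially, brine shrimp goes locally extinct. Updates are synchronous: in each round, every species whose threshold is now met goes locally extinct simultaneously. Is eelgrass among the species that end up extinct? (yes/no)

no

Round 1 — brine shrimp goes locally extinct (initial).
Round 2 — checking thresholds:
  isopods: 1 of 7 neighbours < 5, not yet.
  limpets: 1 of 4 neighbours ≥ 1, goes locally extinct.
  oysters: 1 of 5 neighbours ≥ 1, goes locally extinct.
Round 3 — no new extinctions; cascade stops.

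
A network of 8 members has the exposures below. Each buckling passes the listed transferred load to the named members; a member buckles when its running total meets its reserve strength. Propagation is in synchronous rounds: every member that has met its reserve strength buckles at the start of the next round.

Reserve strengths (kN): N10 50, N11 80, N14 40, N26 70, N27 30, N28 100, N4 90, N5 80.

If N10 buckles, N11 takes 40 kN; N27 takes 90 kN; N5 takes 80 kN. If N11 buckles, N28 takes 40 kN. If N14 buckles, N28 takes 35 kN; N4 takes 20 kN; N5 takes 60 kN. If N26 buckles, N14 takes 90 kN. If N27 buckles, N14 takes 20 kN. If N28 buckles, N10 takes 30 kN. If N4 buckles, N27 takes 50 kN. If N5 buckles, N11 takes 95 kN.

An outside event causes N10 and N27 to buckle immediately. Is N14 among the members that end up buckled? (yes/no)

no

Round 1 — N10, N27 buckle (initial).
  N11: +40 → 40 < 80
  N14: +20 → 20 < 40
  N5: +80 → 80 ≥ 80
Round 2 — N5 buckles.
  N11: +95 → 135 ≥ 80
Round 3 — N11 buckles.
  N28: +40 → 40 < 100
No further bucklings.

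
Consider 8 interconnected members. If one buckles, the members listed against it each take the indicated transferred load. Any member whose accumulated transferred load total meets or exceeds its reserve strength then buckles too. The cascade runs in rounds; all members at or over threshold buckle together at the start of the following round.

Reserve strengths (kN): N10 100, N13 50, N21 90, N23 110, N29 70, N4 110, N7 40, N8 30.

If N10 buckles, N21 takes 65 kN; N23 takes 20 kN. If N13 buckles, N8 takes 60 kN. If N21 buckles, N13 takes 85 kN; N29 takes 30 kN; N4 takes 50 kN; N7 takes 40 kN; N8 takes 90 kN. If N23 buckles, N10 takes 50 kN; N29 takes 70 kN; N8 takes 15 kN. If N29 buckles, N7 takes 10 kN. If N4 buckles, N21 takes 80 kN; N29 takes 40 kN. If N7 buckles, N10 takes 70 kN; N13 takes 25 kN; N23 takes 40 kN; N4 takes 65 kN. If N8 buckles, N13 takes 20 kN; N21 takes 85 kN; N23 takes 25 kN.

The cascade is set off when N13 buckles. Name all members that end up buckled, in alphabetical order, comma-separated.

Round 1 — N13 buckles (initial).
  N8: +60 → 60 ≥ 30
Round 2 — N8 buckles.
  N21: +85 → 85 < 90
  N23: +25 → 25 < 110
No further bucklings.

N13, N8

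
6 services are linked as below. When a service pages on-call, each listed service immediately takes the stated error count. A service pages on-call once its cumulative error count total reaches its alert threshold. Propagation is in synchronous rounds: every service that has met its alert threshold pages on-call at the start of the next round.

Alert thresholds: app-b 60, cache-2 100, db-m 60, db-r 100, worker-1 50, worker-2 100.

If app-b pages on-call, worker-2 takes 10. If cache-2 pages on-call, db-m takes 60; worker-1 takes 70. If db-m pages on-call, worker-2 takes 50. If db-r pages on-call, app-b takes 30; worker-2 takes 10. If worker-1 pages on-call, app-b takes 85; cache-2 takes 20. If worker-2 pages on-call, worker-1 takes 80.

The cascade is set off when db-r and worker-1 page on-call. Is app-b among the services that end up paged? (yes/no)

Round 1 — db-r, worker-1 page on-call (initial).
  app-b: +30+85 → 115 ≥ 60
  cache-2: +20 → 20 < 100
  worker-2: +10 → 10 < 100
Round 2 — app-b pages on-call.
  worker-2: +10 → 20 < 100
No further pages.

yes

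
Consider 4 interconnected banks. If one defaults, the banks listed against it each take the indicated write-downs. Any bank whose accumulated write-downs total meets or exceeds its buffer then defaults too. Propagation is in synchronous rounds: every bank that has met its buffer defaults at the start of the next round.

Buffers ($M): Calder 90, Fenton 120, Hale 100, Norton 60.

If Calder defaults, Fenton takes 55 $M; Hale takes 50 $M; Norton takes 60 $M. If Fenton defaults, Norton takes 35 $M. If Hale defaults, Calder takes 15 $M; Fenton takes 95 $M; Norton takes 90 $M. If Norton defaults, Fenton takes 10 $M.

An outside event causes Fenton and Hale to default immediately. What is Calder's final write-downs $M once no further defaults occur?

15

Round 1 — Fenton, Hale default (initial).
  Calder: +15 → 15 < 90
  Norton: +35+90 → 125 ≥ 60
Round 2 — Norton defaults.
No further defaults.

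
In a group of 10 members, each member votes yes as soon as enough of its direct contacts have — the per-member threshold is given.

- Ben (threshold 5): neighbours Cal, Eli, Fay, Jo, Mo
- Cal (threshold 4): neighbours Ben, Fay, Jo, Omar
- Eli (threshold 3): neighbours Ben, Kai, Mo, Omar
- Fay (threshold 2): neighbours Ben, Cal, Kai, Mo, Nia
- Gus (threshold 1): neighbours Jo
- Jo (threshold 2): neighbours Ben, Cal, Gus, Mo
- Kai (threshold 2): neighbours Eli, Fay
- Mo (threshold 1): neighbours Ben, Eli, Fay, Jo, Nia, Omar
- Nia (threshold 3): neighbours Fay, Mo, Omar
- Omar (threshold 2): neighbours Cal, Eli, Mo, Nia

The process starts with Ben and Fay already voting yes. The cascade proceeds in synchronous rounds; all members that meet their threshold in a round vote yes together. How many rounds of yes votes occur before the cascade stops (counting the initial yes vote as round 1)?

4

Round 1 — Ben, Fay vote yes (initial).
Round 2 — checking thresholds:
  Cal: 2 of 4 neighbours < 4, below threshold.
  Eli: 1 of 4 neighbours < 3, below threshold.
  Jo: 1 of 4 neighbours < 2, below threshold.
  Kai: 1 of 2 neighbours < 2, below threshold.
  Mo: 2 of 6 neighbours ≥ 1, votes yes.
  Nia: 1 of 3 neighbours < 3, below threshold.
Round 3 — checking thresholds:
  Cal: 2 of 4 neighbours < 4, below threshold.
  Eli: 2 of 4 neighbours < 3, below threshold.
  Jo: 2 of 4 neighbours ≥ 2, votes yes.
  Kai: 1 of 2 neighbours < 2, below threshold.
  Nia: 2 of 3 neighbours < 3, below threshold.
  Omar: 1 of 4 neighbours < 2, below threshold.
Round 4 — checking thresholds:
  Cal: 3 of 4 neighbours < 4, below threshold.
  Eli: 2 of 4 neighbours < 3, below threshold.
  Gus: 1 of 1 neighbours ≥ 1, votes yes.
  Kai: 1 of 2 neighbours < 2, below threshold.
  Nia: 2 of 3 neighbours < 3, below threshold.
  Omar: 1 of 4 neighbours < 2, below threshold.
Round 5 — no new yes votes; cascade stops.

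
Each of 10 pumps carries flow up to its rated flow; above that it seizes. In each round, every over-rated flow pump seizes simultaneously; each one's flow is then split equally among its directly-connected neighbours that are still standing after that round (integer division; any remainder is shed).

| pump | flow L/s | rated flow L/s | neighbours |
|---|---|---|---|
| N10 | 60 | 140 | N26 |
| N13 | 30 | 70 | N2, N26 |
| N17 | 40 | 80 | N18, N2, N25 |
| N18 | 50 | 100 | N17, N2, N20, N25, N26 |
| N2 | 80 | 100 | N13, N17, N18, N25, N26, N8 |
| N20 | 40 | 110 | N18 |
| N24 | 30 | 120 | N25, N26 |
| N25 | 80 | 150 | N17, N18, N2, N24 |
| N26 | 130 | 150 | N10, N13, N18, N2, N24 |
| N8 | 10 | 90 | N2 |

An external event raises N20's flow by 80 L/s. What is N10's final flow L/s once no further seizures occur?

117

Round 1 — N20 at 120 > 110. N20 seizes.
  N20 sheds 120 L/s to N18: 120 each.
    N18: 50+120 = 170 > 100
Round 2 — N18 seizes.
  N18 sheds 170 L/s to N17, N2, N25, N26: 42 each (2 lost).
    N17: 40+42 = 82 > 80
    N2: 80+42 = 122 > 100
    N25: 80+42 = 122 ≤ 150
    N26: 130+42 = 172 > 150
Round 3 — N17, N2, N26 seize.
  N17 sheds 82 L/s to N25: 82 each.
    N25: 122+82 = 204 > 150
  N2 sheds 122 L/s to N13, N25, N8: 40 each (2 lost).
    N13: 30+40 = 70 ≤ 70
    N25: 204+40 = 244 > 150
    N8: 10+40 = 50 ≤ 90
  N26 sheds 172 L/s to N10, N13, N24: 57 each (1 lost).
    N10: 60+57 = 117 ≤ 140
    N13: 70+57 = 127 > 70
    N24: 30+57 = 87 ≤ 120
Round 4 — N13, N25 seize.
  N13 sheds 127 L/s: no online neighbours, lost.
  N25 sheds 244 L/s to N24: 244 each.
    N24: 87+244 = 331 > 120
Round 5 — N24 seizes.
  N24 sheds 331 L/s: no online neighbours, lost.
No further seizures.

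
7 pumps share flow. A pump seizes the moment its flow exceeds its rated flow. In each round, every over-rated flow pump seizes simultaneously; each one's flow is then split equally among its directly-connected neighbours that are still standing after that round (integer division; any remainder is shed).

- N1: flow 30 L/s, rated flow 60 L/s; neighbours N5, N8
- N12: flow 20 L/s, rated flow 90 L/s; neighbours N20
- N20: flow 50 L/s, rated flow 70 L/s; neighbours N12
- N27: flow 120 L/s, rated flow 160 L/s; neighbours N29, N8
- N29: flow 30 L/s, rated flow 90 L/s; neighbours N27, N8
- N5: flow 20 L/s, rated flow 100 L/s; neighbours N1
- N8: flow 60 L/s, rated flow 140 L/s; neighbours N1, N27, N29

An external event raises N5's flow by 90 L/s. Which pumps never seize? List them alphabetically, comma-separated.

N12, N20

Round 1 — N5 at 110 > 100. N5 seizes.
  N5 sheds 110 L/s to N1: 110 each.
    N1: 30+110 = 140 > 60
Round 2 — N1 seizes.
  N1 sheds 140 L/s to N8: 140 each.
    N8: 60+140 = 200 > 140
Round 3 — N8 seizes.
  N8 sheds 200 L/s to N27, N29: 100 each.
    N27: 120+100 = 220 > 160
    N29: 30+100 = 130 > 90
Round 4 — N27, N29 seize.
  N27 sheds 220 L/s: no online neighbours, lost.
  N29 sheds 130 L/s: no online neighbours, lost.
No further seizures.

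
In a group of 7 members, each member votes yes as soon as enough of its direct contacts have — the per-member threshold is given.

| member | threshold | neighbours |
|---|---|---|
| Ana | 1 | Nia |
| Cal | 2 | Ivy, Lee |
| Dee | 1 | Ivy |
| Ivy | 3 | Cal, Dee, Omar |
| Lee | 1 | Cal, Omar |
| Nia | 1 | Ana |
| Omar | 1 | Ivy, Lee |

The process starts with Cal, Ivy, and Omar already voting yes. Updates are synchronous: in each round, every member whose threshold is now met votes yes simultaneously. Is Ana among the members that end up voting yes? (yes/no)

Round 1 — Cal, Ivy, Omar vote yes (initial).
Round 2 — checking thresholds:
  Dee: 1 of 1 neighbours ≥ 1, votes yes.
  Lee: 2 of 2 neighbours ≥ 1, votes yes.
Round 3 — no new yes votes; cascade stops.

no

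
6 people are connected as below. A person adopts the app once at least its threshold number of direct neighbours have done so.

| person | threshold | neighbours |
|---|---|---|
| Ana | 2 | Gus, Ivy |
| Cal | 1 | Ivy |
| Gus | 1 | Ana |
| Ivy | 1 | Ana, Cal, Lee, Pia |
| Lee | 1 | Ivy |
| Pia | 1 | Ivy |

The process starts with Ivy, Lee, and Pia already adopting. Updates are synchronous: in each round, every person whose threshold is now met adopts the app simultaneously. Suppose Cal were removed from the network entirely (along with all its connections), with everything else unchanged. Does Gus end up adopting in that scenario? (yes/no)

no

With Cal removed:
Round 1 — Ivy, Lee, Pia adopt the app (initial).
Round 2 — no new adoptions; cascade stops.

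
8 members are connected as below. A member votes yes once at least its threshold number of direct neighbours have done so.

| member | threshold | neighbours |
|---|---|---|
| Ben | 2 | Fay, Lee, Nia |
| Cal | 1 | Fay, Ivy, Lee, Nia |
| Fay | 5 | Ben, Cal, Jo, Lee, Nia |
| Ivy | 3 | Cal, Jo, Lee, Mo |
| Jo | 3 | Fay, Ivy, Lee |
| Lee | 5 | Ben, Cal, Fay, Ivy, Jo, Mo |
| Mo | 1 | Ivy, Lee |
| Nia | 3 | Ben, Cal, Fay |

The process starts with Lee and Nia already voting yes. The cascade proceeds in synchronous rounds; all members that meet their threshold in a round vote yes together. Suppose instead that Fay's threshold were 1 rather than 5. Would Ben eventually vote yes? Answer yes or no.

yes

With Fay's threshold at 1:
Round 1 — Lee, Nia vote yes (initial).
Round 2 — checking thresholds:
  Ben: 2 of 3 neighbours ≥ 2, votes yes.
  Cal: 2 of 4 neighbours ≥ 1, votes yes.
  Fay: 2 of 5 neighbours ≥ 1, votes yes.
  Ivy: 1 of 4 neighbours < 3, below threshold.
  Jo: 1 of 3 neighbours < 3, below threshold.
  Mo: 1 of 2 neighbours ≥ 1, votes yes.
Round 3 — checking thresholds:
  Ivy: 3 of 4 neighbours ≥ 3, votes yes.
  Jo: 2 of 3 neighbours < 3, below threshold.
Round 4 — checking thresholds:
  Jo: 3 of 3 neighbours ≥ 3, votes yes.
Round 5 — no new yes votes; cascade stops.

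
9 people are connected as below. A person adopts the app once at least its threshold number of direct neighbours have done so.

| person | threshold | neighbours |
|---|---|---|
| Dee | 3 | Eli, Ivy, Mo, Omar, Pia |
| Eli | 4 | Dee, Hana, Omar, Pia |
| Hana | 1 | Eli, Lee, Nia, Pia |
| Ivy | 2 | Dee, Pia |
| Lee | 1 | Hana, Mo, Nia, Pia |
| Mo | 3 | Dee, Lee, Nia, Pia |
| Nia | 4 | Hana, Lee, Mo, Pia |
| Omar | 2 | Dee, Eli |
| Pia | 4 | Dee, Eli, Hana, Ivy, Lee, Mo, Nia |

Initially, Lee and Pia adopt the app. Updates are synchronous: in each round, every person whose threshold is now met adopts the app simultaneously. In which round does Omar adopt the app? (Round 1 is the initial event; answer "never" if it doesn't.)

Round 1 — Lee, Pia adopt the app (initial).
Round 2 — checking thresholds:
  Dee: 1 of 5 neighbours < 3, below threshold.
  Eli: 1 of 4 neighbours < 4, below threshold.
  Hana: 2 of 4 neighbours ≥ 1, adopts the app.
  Ivy: 1 of 2 neighbours < 2, below threshold.
  Mo: 2 of 4 neighbours < 3, below threshold.
  Nia: 2 of 4 neighbours < 4, below threshold.
Round 3 — no new adoptions; cascade stops.

never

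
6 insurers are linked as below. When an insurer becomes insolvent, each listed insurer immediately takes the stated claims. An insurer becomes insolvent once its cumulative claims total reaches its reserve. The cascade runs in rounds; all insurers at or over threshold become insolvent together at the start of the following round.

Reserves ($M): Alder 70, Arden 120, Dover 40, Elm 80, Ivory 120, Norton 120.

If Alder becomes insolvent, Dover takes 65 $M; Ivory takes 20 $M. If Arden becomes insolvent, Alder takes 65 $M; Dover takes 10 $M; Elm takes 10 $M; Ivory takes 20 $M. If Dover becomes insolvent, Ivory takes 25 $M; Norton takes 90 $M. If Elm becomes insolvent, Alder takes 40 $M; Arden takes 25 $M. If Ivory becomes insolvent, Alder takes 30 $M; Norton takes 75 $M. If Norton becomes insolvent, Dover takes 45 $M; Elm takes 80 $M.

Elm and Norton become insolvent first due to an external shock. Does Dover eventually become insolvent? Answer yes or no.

yes

Round 1 — Elm, Norton become insolvent (initial).
  Alder: +40 → 40 < 70
  Arden: +25 → 25 < 120
  Dover: +45 → 45 ≥ 40
Round 2 — Dover becomes insolvent.
  Ivory: +25 → 25 < 120
No further insolvencies.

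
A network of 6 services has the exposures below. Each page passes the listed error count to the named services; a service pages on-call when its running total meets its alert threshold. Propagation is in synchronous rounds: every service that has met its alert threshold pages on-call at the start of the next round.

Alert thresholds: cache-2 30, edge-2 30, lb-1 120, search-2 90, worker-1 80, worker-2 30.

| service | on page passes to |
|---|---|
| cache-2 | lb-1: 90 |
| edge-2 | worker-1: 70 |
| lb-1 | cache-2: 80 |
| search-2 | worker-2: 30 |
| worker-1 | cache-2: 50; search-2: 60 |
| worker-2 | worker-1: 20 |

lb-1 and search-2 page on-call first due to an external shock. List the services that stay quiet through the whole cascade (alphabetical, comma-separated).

Round 1 — lb-1, search-2 page on-call (initial).
  cache-2: +80 → 80 ≥ 30
  worker-2: +30 → 30 ≥ 30
Round 2 — cache-2, worker-2 page on-call.
  worker-1: +20 → 20 < 80
No further pages.

edge-2, worker-1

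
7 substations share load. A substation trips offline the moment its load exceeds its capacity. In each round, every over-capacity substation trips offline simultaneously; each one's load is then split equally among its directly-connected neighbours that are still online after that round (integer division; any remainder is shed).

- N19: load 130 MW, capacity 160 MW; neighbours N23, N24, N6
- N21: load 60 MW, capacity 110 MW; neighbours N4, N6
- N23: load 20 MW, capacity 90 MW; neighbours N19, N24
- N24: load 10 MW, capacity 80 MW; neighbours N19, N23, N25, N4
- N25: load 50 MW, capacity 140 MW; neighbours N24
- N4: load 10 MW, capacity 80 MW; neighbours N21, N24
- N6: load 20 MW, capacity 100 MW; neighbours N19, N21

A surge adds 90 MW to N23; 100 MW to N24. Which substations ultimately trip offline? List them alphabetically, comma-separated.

N19, N21, N23, N24, N4, N6

Round 1 — N23 at 110 > 90; N24 at 110 > 80. N23, N24 trip offline.
  N23 sheds 110 MW to N19: 110 each.
    N19: 130+110 = 240 > 160
  N24 sheds 110 MW to N19, N25, N4: 36 each (2 lost).
    N19: 240+36 = 276 > 160
    N25: 50+36 = 86 ≤ 140
    N4: 10+36 = 46 ≤ 80
Round 2 — N19 trips offline.
  N19 sheds 276 MW to N6: 276 each.
    N6: 20+276 = 296 > 100
Round 3 — N6 trips offline.
  N6 sheds 296 MW to N21: 296 each.
    N21: 60+296 = 356 > 110
Round 4 — N21 trips offline.
  N21 sheds 356 MW to N4: 356 each.
    N4: 46+356 = 402 > 80
Round 5 — N4 trips offline.
  N4 sheds 402 MW: no online neighbours, lost.
No further trips.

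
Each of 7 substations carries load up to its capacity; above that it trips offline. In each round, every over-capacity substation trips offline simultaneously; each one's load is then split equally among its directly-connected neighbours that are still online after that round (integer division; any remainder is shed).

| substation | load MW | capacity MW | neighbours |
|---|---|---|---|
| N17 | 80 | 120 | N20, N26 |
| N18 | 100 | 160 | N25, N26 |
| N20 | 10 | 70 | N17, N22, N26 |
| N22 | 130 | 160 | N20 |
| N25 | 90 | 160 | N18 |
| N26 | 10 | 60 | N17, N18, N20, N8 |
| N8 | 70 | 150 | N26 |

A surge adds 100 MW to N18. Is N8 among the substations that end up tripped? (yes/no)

no

Round 1 — N18 at 200 > 160. N18 trips offline.
  N18 sheds 200 MW to N25, N26: 100 each.
    N25: 90+100 = 190 > 160
    N26: 10+100 = 110 > 60
Round 2 — N25, N26 trip offline.
  N25 sheds 190 MW: no online neighbours, lost.
  N26 sheds 110 MW to N17, N20, N8: 36 each (2 lost).
    N17: 80+36 = 116 ≤ 120
    N20: 10+36 = 46 ≤ 70
    N8: 70+36 = 106 ≤ 150
No further trips.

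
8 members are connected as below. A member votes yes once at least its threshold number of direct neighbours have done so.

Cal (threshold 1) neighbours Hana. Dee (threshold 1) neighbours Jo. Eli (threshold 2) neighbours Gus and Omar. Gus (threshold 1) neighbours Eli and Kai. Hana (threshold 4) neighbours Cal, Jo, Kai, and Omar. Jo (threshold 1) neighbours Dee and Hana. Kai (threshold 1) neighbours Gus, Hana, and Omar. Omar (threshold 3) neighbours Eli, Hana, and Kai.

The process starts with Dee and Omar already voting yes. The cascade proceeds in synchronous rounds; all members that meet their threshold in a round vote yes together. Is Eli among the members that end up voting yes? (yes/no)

Round 1 — Dee, Omar vote yes (initial).
Round 2 — checking thresholds:
  Eli: 1 of 2 neighbours < 2, not yet.
  Hana: 1 of 4 neighbours < 4, not yet.
  Jo: 1 of 2 neighbours ≥ 1, votes yes.
  Kai: 1 of 3 neighbours ≥ 1, votes yes.
Round 3 — checking thresholds:
  Eli: 1 of 2 neighbours < 2, not yet.
  Gus: 1 of 2 neighbours ≥ 1, votes yes.
  Hana: 3 of 4 neighbours < 4, not yet.
Round 4 — checking thresholds:
  Eli: 2 of 2 neighbours ≥ 2, votes yes.
  Hana: 3 of 4 neighbours < 4, not yet.
Round 5 — no new yes votes; cascade stops.

yes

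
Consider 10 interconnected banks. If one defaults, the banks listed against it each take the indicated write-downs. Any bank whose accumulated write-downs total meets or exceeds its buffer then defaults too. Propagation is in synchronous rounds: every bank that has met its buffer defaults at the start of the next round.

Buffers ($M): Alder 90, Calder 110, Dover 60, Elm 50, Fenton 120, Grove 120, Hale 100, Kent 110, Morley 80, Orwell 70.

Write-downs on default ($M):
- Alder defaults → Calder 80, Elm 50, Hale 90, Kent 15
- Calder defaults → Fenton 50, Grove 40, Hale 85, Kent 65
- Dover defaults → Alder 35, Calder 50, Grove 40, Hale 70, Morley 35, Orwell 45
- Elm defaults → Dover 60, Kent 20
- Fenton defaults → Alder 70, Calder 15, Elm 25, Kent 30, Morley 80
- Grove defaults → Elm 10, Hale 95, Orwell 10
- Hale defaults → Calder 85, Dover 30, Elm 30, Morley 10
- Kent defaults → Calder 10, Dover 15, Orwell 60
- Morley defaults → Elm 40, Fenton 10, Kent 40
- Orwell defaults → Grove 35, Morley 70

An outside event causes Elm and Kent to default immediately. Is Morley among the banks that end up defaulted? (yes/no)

yes

Round 1 — Elm, Kent default (initial).
  Calder: +10 → 10 < 110
  Dover: +60+15 → 75 ≥ 60
  Orwell: +60 → 60 < 70
Round 2 — Dover defaults.
  Alder: +35 → 35 < 90
  Calder: +50 → 60 < 110
  Grove: +40 → 40 < 120
  Hale: +70 → 70 < 100
  Morley: +35 → 35 < 80
  Orwell: +45 → 105 ≥ 70
Round 3 — Orwell defaults.
  Grove: +35 → 75 < 120
  Morley: +70 → 105 ≥ 80
Round 4 — Morley defaults.
  Fenton: +10 → 10 < 120
No further defaults.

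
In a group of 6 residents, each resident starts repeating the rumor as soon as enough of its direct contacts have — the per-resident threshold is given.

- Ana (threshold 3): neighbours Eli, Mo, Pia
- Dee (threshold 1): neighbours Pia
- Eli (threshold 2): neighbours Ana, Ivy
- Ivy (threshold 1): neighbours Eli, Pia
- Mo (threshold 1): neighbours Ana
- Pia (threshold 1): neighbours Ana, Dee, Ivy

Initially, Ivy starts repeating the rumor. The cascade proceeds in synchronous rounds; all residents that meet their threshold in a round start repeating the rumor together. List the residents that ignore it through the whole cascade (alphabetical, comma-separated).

Round 1 — Ivy starts repeating the rumor (initial).
Round 2 — checking thresholds:
  Eli: 1 of 2 neighbours < 2, below threshold.
  Pia: 1 of 3 neighbours ≥ 1, starts repeating the rumor.
Round 3 — checking thresholds:
  Ana: 1 of 3 neighbours < 3, below threshold.
  Dee: 1 of 1 neighbours ≥ 1, starts repeating the rumor.
  Eli: 1 of 2 neighbours < 2, below threshold.
Round 4 — no new spreads; cascade stops.

Ana, Eli, Mo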